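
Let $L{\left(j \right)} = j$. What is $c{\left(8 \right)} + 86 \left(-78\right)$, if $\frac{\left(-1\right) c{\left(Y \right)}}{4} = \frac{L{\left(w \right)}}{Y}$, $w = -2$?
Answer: $-6707$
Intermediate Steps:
$c{\left(Y \right)} = \frac{8}{Y}$ ($c{\left(Y \right)} = - 4 \left(- \frac{2}{Y}\right) = \frac{8}{Y}$)
$c{\left(8 \right)} + 86 \left(-78\right) = \frac{8}{8} + 86 \left(-78\right) = 8 \cdot \frac{1}{8} - 6708 = 1 - 6708 = -6707$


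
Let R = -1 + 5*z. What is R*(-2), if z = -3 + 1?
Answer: 22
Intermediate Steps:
z = -2
R = -11 (R = -1 + 5*(-2) = -1 - 10 = -11)
R*(-2) = -11*(-2) = 22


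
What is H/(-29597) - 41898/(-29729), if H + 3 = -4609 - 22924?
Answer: 2058672850/879889213 ≈ 2.3397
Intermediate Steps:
H = -27536 (H = -3 + (-4609 - 22924) = -3 - 27533 = -27536)
H/(-29597) - 41898/(-29729) = -27536/(-29597) - 41898/(-29729) = -27536*(-1/29597) - 41898*(-1/29729) = 27536/29597 + 41898/29729 = 2058672850/879889213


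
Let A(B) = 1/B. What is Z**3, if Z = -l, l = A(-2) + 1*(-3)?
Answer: 343/8 ≈ 42.875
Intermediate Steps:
A(B) = 1/B
l = -7/2 (l = 1/(-2) + 1*(-3) = -1/2 - 3 = -7/2 ≈ -3.5000)
Z = 7/2 (Z = -1*(-7/2) = 7/2 ≈ 3.5000)
Z**3 = (7/2)**3 = 343/8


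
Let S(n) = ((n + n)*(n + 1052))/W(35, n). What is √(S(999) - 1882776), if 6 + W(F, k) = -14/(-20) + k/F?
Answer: 14*I*√23047149729/1627 ≈ 1306.3*I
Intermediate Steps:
W(F, k) = -53/10 + k/F (W(F, k) = -6 + (-14/(-20) + k/F) = -6 + (-14*(-1/20) + k/F) = -6 + (7/10 + k/F) = -53/10 + k/F)
S(n) = 2*n*(1052 + n)/(-53/10 + n/35) (S(n) = ((n + n)*(n + 1052))/(-53/10 + n/35) = ((2*n)*(1052 + n))/(-53/10 + n*(1/35)) = (2*n*(1052 + n))/(-53/10 + n/35) = 2*n*(1052 + n)/(-53/10 + n/35))
√(S(999) - 1882776) = √(140*999*(1052 + 999)/(-371 + 2*999) - 1882776) = √(140*999*2051/(-371 + 1998) - 1882776) = √(140*999*2051/1627 - 1882776) = √(140*999*(1/1627)*2051 - 1882776) = √(286852860/1627 - 1882776) = √(-2776423692/1627) = 14*I*√23047149729/1627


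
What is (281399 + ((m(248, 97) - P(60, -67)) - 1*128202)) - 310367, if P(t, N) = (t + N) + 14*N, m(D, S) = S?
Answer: -156128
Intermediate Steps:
P(t, N) = t + 15*N (P(t, N) = (N + t) + 14*N = t + 15*N)
(281399 + ((m(248, 97) - P(60, -67)) - 1*128202)) - 310367 = (281399 + ((97 - (60 + 15*(-67))) - 1*128202)) - 310367 = (281399 + ((97 - (60 - 1005)) - 128202)) - 310367 = (281399 + ((97 - 1*(-945)) - 128202)) - 310367 = (281399 + ((97 + 945) - 128202)) - 310367 = (281399 + (1042 - 128202)) - 310367 = (281399 - 127160) - 310367 = 154239 - 310367 = -156128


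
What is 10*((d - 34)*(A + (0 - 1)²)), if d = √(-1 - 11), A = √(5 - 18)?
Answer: -20*(1 + I*√13)*(17 - I*√3) ≈ -464.9 - 1191.2*I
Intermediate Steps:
A = I*√13 (A = √(-13) = I*√13 ≈ 3.6056*I)
d = 2*I*√3 (d = √(-12) = 2*I*√3 ≈ 3.4641*I)
10*((d - 34)*(A + (0 - 1)²)) = 10*((2*I*√3 - 34)*(I*√13 + (0 - 1)²)) = 10*((-34 + 2*I*√3)*(I*√13 + (-1)²)) = 10*((-34 + 2*I*√3)*(I*√13 + 1)) = 10*((-34 + 2*I*√3)*(1 + I*√13)) = 10*((1 + I*√13)*(-34 + 2*I*√3)) = 10*(1 + I*√13)*(-34 + 2*I*√3)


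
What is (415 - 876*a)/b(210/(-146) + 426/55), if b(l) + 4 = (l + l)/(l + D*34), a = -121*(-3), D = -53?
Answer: 2289608281111/28889474 ≈ 79254.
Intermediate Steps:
a = 363
b(l) = -4 + 2*l/(-1802 + l) (b(l) = -4 + (l + l)/(l - 53*34) = -4 + (2*l)/(l - 1802) = -4 + (2*l)/(-1802 + l) = -4 + 2*l/(-1802 + l))
(415 - 876*a)/b(210/(-146) + 426/55) = (415 - 876*363)/((2*(3604 - (210/(-146) + 426/55))/(-1802 + (210/(-146) + 426/55)))) = (415 - 317988)/((2*(3604 - (210*(-1/146) + 426*(1/55)))/(-1802 + (210*(-1/146) + 426*(1/55))))) = -317573*(-1802 + (-105/73 + 426/55))/(2*(3604 - (-105/73 + 426/55))) = -317573*(-1802 + 25323/4015)/(2*(3604 - 1*25323/4015)) = -317573*(-7209707/(8030*(3604 - 25323/4015))) = -317573/(2*(-4015/7209707)*(14444737/4015)) = -317573/(-28889474/7209707) = -317573*(-7209707/28889474) = 2289608281111/28889474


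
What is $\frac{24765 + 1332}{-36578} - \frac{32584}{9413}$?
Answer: $- \frac{1437508613}{344308714} \approx -4.1751$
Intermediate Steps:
$\frac{24765 + 1332}{-36578} - \frac{32584}{9413} = 26097 \left(- \frac{1}{36578}\right) - \frac{32584}{9413} = - \frac{26097}{36578} - \frac{32584}{9413} = - \frac{1437508613}{344308714}$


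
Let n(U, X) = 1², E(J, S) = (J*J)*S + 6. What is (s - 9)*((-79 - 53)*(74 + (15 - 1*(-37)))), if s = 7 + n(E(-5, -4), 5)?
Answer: 16632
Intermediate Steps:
E(J, S) = 6 + S*J² (E(J, S) = J²*S + 6 = S*J² + 6 = 6 + S*J²)
n(U, X) = 1
s = 8 (s = 7 + 1 = 8)
(s - 9)*((-79 - 53)*(74 + (15 - 1*(-37)))) = (8 - 9)*((-79 - 53)*(74 + (15 - 1*(-37)))) = -(-132)*(74 + (15 + 37)) = -(-132)*(74 + 52) = -(-132)*126 = -1*(-16632) = 16632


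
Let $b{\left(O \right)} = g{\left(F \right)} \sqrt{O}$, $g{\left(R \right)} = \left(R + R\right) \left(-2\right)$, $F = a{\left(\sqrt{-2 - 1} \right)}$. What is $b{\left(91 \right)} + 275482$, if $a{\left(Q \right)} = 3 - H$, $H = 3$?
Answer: $275482$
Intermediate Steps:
$a{\left(Q \right)} = 0$ ($a{\left(Q \right)} = 3 - 3 = 0$)
$F = 0$
$g{\left(R \right)} = - 4 R$ ($g{\left(R \right)} = 2 R \left(-2\right) = - 4 R$)
$b{\left(O \right)} = 0$ ($b{\left(O \right)} = \left(-4\right) 0 \sqrt{O} = 0 \sqrt{O} = 0$)
$b{\left(91 \right)} + 275482 = 0 + 275482 = 275482$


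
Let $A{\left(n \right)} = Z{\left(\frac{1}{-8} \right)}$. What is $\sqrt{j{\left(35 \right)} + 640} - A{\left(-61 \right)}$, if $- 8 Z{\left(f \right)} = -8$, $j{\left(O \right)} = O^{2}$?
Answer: $-1 + \sqrt{1865} \approx 42.186$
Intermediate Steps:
$Z{\left(f \right)} = 1$ ($Z{\left(f \right)} = \left(- \frac{1}{8}\right) \left(-8\right) = 1$)
$A{\left(n \right)} = 1$
$\sqrt{j{\left(35 \right)} + 640} - A{\left(-61 \right)} = \sqrt{35^{2} + 640} - 1 = \sqrt{1225 + 640} - 1 = \sqrt{1865} - 1 = -1 + \sqrt{1865}$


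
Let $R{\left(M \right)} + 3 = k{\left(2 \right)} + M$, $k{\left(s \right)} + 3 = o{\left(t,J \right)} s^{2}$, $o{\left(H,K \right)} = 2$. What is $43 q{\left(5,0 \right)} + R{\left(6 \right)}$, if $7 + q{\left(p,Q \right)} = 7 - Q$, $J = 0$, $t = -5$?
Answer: $8$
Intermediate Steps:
$k{\left(s \right)} = -3 + 2 s^{2}$
$q{\left(p,Q \right)} = - Q$ ($q{\left(p,Q \right)} = -7 - \left(-7 + Q\right) = - Q$)
$R{\left(M \right)} = 2 + M$ ($R{\left(M \right)} = -3 - \left(3 - 8 - M\right) = -3 + \left(\left(-3 + 2 \cdot 4\right) + M\right) = -3 + \left(\left(-3 + 8\right) + M\right) = -3 + \left(5 + M\right) = 2 + M$)
$43 q{\left(5,0 \right)} + R{\left(6 \right)} = 43 \left(\left(-1\right) 0\right) + \left(2 + 6\right) = 43 \cdot 0 + 8 = 0 + 8 = 8$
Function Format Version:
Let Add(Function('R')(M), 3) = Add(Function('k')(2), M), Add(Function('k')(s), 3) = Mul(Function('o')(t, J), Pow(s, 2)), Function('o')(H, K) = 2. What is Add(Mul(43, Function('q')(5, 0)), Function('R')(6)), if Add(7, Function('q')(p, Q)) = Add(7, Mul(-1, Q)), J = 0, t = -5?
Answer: 8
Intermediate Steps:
Function('k')(s) = Add(-3, Mul(2, Pow(s, 2)))
Function('q')(p, Q) = Mul(-1, Q) (Function('q')(p, Q) = Add(-7, Add(7, Mul(-1, Q))) = Mul(-1, Q))
Function('R')(M) = Add(2, M) (Function('R')(M) = Add(-3, Add(Add(-3, Mul(2, Pow(2, 2))), M)) = Add(-3, Add(Add(-3, Mul(2, 4)), M)) = Add(-3, Add(Add(-3, 8), M)) = Add(-3, Add(5, M)) = Add(2, M))
Add(Mul(43, Function('q')(5, 0)), Function('R')(6)) = Add(Mul(43, Mul(-1, 0)), Add(2, 6)) = Add(Mul(43, 0), 8) = Add(0, 8) = 8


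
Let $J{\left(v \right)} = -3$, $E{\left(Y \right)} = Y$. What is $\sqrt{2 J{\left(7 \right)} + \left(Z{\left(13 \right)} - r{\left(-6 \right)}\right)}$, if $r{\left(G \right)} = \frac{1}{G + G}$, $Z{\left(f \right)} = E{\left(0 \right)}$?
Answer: $\frac{i \sqrt{213}}{6} \approx 2.4324 i$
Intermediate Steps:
$Z{\left(f \right)} = 0$
$r{\left(G \right)} = \frac{1}{2 G}$
$\sqrt{2 J{\left(7 \right)} + \left(Z{\left(13 \right)} - r{\left(-6 \right)}\right)} = \sqrt{2 \left(-3\right) + \left(0 - \frac{1}{2 \left(-6\right)}\right)} = \sqrt{-6 + \left(0 - \frac{1}{2} \left(- \frac{1}{6}\right)\right)} = \sqrt{-6 + \left(0 - - \frac{1}{12}\right)} = \sqrt{-6 + \left(0 + \frac{1}{12}\right)} = \sqrt{-6 + \frac{1}{12}} = \sqrt{- \frac{71}{12}} = \frac{i \sqrt{213}}{6}$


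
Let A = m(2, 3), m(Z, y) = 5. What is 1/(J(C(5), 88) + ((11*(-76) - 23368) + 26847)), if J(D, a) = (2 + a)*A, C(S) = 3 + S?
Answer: 1/3093 ≈ 0.00032331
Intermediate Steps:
A = 5
J(D, a) = 10 + 5*a (J(D, a) = (2 + a)*5 = 10 + 5*a)
1/(J(C(5), 88) + ((11*(-76) - 23368) + 26847)) = 1/((10 + 5*88) + ((11*(-76) - 23368) + 26847)) = 1/((10 + 440) + ((-836 - 23368) + 26847)) = 1/(450 + (-24204 + 26847)) = 1/(450 + 2643) = 1/3093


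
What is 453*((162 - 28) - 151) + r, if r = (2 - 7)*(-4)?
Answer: -7681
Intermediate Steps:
r = 20 (r = -5*(-4) = 20)
453*((162 - 28) - 151) + r = 453*((162 - 28) - 151) + 20 = 453*(134 - 151) + 20 = 453*(-17) + 20 = -7701 + 20 = -7681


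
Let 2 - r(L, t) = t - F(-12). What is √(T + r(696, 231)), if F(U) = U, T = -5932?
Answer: I*√6173 ≈ 78.568*I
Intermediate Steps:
r(L, t) = -10 - t (r(L, t) = 2 - (t - 1*(-12)) = 2 - (t + 12) = 2 - (12 + t) = 2 + (-12 - t) = -10 - t)
√(T + r(696, 231)) = √(-5932 + (-10 - 1*231)) = √(-5932 + (-10 - 231)) = √(-5932 - 241) = √(-6173) = I*√6173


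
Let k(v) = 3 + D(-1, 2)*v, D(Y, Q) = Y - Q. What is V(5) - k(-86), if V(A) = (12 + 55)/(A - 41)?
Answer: -9463/36 ≈ -262.86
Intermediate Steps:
k(v) = 3 - 3*v (k(v) = 3 + (-1 - 1*2)*v = 3 + (-1 - 2)*v = 3 - 3*v)
V(A) = 67/(-41 + A)
V(5) - k(-86) = 67/(-41 + 5) - (3 - 3*(-86)) = 67/(-36) - (3 + 258) = 67*(-1/36) - 1*261 = -67/36 - 261 = -9463/36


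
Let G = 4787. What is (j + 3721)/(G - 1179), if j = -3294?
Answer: 427/3608 ≈ 0.11835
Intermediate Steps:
(j + 3721)/(G - 1179) = (-3294 + 3721)/(4787 - 1179) = 427/3608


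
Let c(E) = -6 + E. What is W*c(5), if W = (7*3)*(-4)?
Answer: 84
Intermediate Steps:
W = -84 (W = 21*(-4) = -84)
W*c(5) = -84*(-6 + 5) = -84*(-1) = 84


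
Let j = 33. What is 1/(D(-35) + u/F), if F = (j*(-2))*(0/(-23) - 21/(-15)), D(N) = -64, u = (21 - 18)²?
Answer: -154/9871 ≈ -0.015601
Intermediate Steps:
u = 9 (u = 3² = 9)
F = -462/5 (F = (33*(-2))*(0/(-23) - 21/(-15)) = -66*(0*(-1/23) - 21*(-1/15)) = -66*(0 + 7/5) = -66*7/5 = -462/5 ≈ -92.400)
1/(D(-35) + u/F) = 1/(-64 + 9/(-462/5)) = 1/(-64 + 9*(-5/462)) = 1/(-64 - 15/154) = 1/(-9871/154) = -154/9871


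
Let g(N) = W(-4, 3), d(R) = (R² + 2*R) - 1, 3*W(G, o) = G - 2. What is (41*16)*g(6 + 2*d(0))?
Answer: -1312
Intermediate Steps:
W(G, o) = -⅔ + G/3 (W(G, o) = (G - 2)/3 = (-2 + G)/3 = -⅔ + G/3)
d(R) = -1 + R² + 2*R
g(N) = -2 (g(N) = -⅔ + (⅓)*(-4) = -⅔ - 4/3 = -2)
(41*16)*g(6 + 2*d(0)) = (41*16)*(-2) = 656*(-2) = -1312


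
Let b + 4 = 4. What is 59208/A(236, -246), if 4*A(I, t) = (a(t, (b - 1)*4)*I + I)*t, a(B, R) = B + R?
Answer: 9868/602331 ≈ 0.016383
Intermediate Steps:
b = 0 (b = -4 + 4 = 0)
A(I, t) = t*(I + I*(-4 + t))/4 (A(I, t) = (((t + (0 - 1)*4)*I + I)*t)/4 = (((t - 1*4)*I + I)*t)/4 = (((t - 4)*I + I)*t)/4 = (((-4 + t)*I + I)*t)/4 = ((I*(-4 + t) + I)*t)/4 = ((I + I*(-4 + t))*t)/4 = (t*(I + I*(-4 + t)))/4 = t*(I + I*(-4 + t))/4)
59208/A(236, -246) = 59208/(((¼)*236*(-246)*(-3 - 246))) = 59208/(((¼)*236*(-246)*(-249))) = 59208/3613986 = 59208*(1/3613986) = 9868/602331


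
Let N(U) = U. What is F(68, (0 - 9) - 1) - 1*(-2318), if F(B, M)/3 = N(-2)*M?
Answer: 2378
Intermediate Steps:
F(B, M) = -6*M (F(B, M) = 3*(-2*M) = -6*M)
F(68, (0 - 9) - 1) - 1*(-2318) = -6*((0 - 9) - 1) - 1*(-2318) = -6*(-9 - 1) + 2318 = -6*(-10) + 2318 = 60 + 2318 = 2378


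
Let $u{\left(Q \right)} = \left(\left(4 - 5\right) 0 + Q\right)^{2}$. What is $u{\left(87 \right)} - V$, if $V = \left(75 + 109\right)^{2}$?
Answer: $-26287$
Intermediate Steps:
$V = 33856$ ($V = 184^{2} = 33856$)
$u{\left(Q \right)} = Q^{2}$ ($u{\left(Q \right)} = \left(\left(-1\right) 0 + Q\right)^{2} = \left(0 + Q\right)^{2} = Q^{2}$)
$u{\left(87 \right)} - V = 87^{2} - 33856 = 7569 - 33856 = -26287$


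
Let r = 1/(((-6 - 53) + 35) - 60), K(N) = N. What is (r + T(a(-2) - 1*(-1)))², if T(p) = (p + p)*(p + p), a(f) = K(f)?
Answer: 112225/7056 ≈ 15.905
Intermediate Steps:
a(f) = f
T(p) = 4*p² (T(p) = (2*p)*(2*p) = 4*p²)
r = -1/84 (r = 1/((-59 + 35) - 60) = 1/(-24 - 60) = 1/(-84) = -1/84 ≈ -0.011905)
(r + T(a(-2) - 1*(-1)))² = (-1/84 + 4*(-2 - 1*(-1))²)² = (-1/84 + 4*(-2 + 1)²)² = (-1/84 + 4*(-1)²)² = (-1/84 + 4*1)² = (-1/84 + 4)² = (335/84)² = 112225/7056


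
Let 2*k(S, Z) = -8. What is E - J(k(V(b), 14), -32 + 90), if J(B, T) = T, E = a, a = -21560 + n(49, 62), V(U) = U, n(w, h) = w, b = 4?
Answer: -21569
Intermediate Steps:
k(S, Z) = -4 (k(S, Z) = (½)*(-8) = -4)
a = -21511 (a = -21560 + 49 = -21511)
E = -21511
E - J(k(V(b), 14), -32 + 90) = -21511 - (-32 + 90) = -21511 - 1*58 = -21511 - 58 = -21569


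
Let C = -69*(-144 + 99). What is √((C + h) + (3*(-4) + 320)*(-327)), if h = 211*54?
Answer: I*√86217 ≈ 293.63*I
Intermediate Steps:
h = 11394
C = 3105 (C = -69*(-45) = 3105)
√((C + h) + (3*(-4) + 320)*(-327)) = √((3105 + 11394) + (3*(-4) + 320)*(-327)) = √(14499 + (-12 + 320)*(-327)) = √(14499 + 308*(-327)) = √(14499 - 100716) = √(-86217) = I*√86217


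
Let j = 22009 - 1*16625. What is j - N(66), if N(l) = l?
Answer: 5318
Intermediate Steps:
j = 5384 (j = 22009 - 16625 = 5384)
j - N(66) = 5384 - 1*66 = 5384 - 66 = 5318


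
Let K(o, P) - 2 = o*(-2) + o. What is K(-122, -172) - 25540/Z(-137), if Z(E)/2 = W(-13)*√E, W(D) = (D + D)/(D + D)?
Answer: 124 + 12770*I*√137/137 ≈ 124.0 + 1091.0*I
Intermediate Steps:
W(D) = 1 (W(D) = (2*D)/((2*D)) = (2*D)*(1/(2*D)) = 1)
Z(E) = 2*√E (Z(E) = 2*(1*√E) = 2*√E)
K(o, P) = 2 - o (K(o, P) = 2 + (o*(-2) + o) = 2 + (-2*o + o) = 2 - o)
K(-122, -172) - 25540/Z(-137) = (2 - 1*(-122)) - 25540*(-I*√137/274) = (2 + 122) - 25540*(-I*√137/274) = 124 - 25540*(-I*√137/274) = 124 - (-12770)*I*√137/137 = 124 + 12770*I*√137/137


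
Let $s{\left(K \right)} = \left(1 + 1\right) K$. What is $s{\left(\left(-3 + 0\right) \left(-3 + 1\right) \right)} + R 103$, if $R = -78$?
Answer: $-8022$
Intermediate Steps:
$s{\left(K \right)} = 2 K$
$s{\left(\left(-3 + 0\right) \left(-3 + 1\right) \right)} + R 103 = 2 \left(-3 + 0\right) \left(-3 + 1\right) - 8034 = 2 \left(\left(-3\right) \left(-2\right)\right) - 8034 = 2 \cdot 6 - 8034 = 12 - 8034 = -8022$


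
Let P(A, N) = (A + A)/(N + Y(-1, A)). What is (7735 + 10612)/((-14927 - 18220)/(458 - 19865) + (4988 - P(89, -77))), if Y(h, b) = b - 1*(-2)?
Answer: 830807201/225373206 ≈ 3.6864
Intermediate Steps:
Y(h, b) = 2 + b (Y(h, b) = b + 2 = 2 + b)
P(A, N) = 2*A/(2 + A + N) (P(A, N) = (A + A)/(N + (2 + A)) = (2*A)/(2 + A + N) = 2*A/(2 + A + N))
(7735 + 10612)/((-14927 - 18220)/(458 - 19865) + (4988 - P(89, -77))) = (7735 + 10612)/((-14927 - 18220)/(458 - 19865) + (4988 - 2*89/(2 + 89 - 77))) = 18347/(-33147/(-19407) + (4988 - 2*89/14)) = 18347/(-33147*(-1/19407) + (4988 - 2*89/14)) = 18347/(11049/6469 + (4988 - 1*89/7)) = 18347/(11049/6469 + (4988 - 89/7)) = 18347/(11049/6469 + 34827/7) = 18347/(225373206/45283) = 18347*(45283/225373206) = 830807201/225373206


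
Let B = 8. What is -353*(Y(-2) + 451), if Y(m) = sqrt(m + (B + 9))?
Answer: -159203 - 353*sqrt(15) ≈ -1.6057e+5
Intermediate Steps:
Y(m) = sqrt(17 + m) (Y(m) = sqrt(m + (8 + 9)) = sqrt(m + 17) = sqrt(17 + m))
-353*(Y(-2) + 451) = -353*(sqrt(17 - 2) + 451) = -353*(sqrt(15) + 451) = -353*(451 + sqrt(15)) = -159203 - 353*sqrt(15)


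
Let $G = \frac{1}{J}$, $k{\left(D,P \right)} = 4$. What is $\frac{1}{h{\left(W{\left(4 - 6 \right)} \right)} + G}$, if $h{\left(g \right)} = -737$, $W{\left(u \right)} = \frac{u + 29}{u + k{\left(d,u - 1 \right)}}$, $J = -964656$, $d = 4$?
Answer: $- \frac{964656}{710951473} \approx -0.0013569$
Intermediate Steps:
$W{\left(u \right)} = \frac{29 + u}{4 + u}$ ($W{\left(u \right)} = \frac{u + 29}{u + 4} = \frac{29 + u}{4 + u}$)
$G = - \frac{1}{964656}$ ($G = \frac{1}{-964656} = - \frac{1}{964656} \approx -1.0366 \cdot 10^{-6}$)
$\frac{1}{h{\left(W{\left(4 - 6 \right)} \right)} + G} = \frac{1}{-737 - \frac{1}{964656}} = \frac{1}{- \frac{710951473}{964656}} = - \frac{964656}{710951473}$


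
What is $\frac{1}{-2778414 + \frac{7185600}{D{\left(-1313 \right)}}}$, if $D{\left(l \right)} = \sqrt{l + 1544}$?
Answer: $- \frac{35656313}{96199507707582} - \frac{199600 \sqrt{231}}{48099753853791} \approx -4.3372 \cdot 10^{-7}$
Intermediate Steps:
$D{\left(l \right)} = \sqrt{1544 + l}$
$\frac{1}{-2778414 + \frac{7185600}{D{\left(-1313 \right)}}} = \frac{1}{-2778414 + \frac{7185600}{\sqrt{1544 - 1313}}} = \frac{1}{-2778414 + \frac{7185600}{\sqrt{231}}} = \frac{1}{-2778414 + 7185600 \frac{\sqrt{231}}{231}} = \frac{1}{-2778414 + \frac{2395200 \sqrt{231}}{77}}$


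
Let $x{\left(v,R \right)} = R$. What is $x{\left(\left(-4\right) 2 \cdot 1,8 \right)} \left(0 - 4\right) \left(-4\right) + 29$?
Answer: $157$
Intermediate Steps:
$x{\left(\left(-4\right) 2 \cdot 1,8 \right)} \left(0 - 4\right) \left(-4\right) + 29 = 8 \left(0 - 4\right) \left(-4\right) + 29 = 8 \left(\left(-4\right) \left(-4\right)\right) + 29 = 8 \cdot 16 + 29 = 128 + 29 = 157$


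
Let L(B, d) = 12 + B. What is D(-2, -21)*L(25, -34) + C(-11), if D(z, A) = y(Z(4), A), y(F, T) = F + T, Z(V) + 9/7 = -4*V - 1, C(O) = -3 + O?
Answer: -10273/7 ≈ -1467.6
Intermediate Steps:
Z(V) = -16/7 - 4*V (Z(V) = -9/7 + (-4*V - 1) = -9/7 + (-1 - 4*V) = -16/7 - 4*V)
D(z, A) = -128/7 + A (D(z, A) = (-16/7 - 4*4) + A = (-16/7 - 16) + A = -128/7 + A)
D(-2, -21)*L(25, -34) + C(-11) = (-128/7 - 21)*(12 + 25) + (-3 - 11) = -275/7*37 - 14 = -10175/7 - 14 = -10273/7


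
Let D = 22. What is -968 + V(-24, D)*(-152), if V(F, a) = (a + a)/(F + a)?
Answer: 2376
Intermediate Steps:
V(F, a) = 2*a/(F + a) (V(F, a) = (2*a)/(F + a) = 2*a/(F + a))
-968 + V(-24, D)*(-152) = -968 + (2*22/(-24 + 22))*(-152) = -968 + (2*22/(-2))*(-152) = -968 + (2*22*(-½))*(-152) = -968 - 22*(-152) = -968 + 3344 = 2376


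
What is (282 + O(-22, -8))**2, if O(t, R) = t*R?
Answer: 209764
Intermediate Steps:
O(t, R) = R*t
(282 + O(-22, -8))**2 = (282 - 8*(-22))**2 = (282 + 176)**2 = 458**2 = 209764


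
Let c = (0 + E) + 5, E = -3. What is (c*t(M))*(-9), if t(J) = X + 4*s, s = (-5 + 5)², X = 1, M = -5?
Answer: -18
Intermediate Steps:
s = 0 (s = 0² = 0)
c = 2 (c = (0 - 3) + 5 = -3 + 5 = 2)
t(J) = 1 (t(J) = 1 + 4*0 = 1 + 0 = 1)
(c*t(M))*(-9) = (2*1)*(-9) = 2*(-9) = -18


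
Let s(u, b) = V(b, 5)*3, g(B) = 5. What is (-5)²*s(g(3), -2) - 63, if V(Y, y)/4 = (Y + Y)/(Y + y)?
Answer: -463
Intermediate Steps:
V(Y, y) = 8*Y/(Y + y) (V(Y, y) = 4*((Y + Y)/(Y + y)) = 4*((2*Y)/(Y + y)) = 4*(2*Y/(Y + y)) = 8*Y/(Y + y))
s(u, b) = 24*b/(5 + b) (s(u, b) = (8*b/(b + 5))*3 = (8*b/(5 + b))*3 = 24*b/(5 + b))
(-5)²*s(g(3), -2) - 63 = (-5)²*(24*(-2)/(5 - 2)) - 63 = 25*(24*(-2)/3) - 63 = 25*(24*(-2)*(⅓)) - 63 = 25*(-16) - 63 = -400 - 63 = -463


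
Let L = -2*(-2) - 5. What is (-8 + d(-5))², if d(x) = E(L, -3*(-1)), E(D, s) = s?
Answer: 25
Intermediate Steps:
L = -1 (L = 4 - 5 = -1)
d(x) = 3 (d(x) = -3*(-1) = 3)
(-8 + d(-5))² = (-8 + 3)² = (-5)² = 25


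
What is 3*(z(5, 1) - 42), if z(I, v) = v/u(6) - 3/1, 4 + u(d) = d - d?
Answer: -543/4 ≈ -135.75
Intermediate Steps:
u(d) = -4 (u(d) = -4 + (d - d) = -4 + 0 = -4)
z(I, v) = -3 - v/4 (z(I, v) = v/(-4) - 3/1 = v*(-¼) - 3*1 = -v/4 - 3 = -3 - v/4)
3*(z(5, 1) - 42) = 3*((-3 - ¼*1) - 42) = 3*((-3 - ¼) - 42) = 3*(-13/4 - 42) = 3*(-181/4) = -543/4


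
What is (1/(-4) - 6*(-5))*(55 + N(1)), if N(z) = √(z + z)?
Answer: 6545/4 + 119*√2/4 ≈ 1678.3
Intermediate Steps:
N(z) = √2*√z (N(z) = √(2*z) = √2*√z)
(1/(-4) - 6*(-5))*(55 + N(1)) = (1/(-4) - 6*(-5))*(55 + √2*√1) = (1*(-¼) + 30)*(55 + √2*1) = (-¼ + 30)*(55 + √2) = 119*(55 + √2)/4 = 6545/4 + 119*√2/4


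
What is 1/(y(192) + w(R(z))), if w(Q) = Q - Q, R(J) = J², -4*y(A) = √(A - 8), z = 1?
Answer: -√46/23 ≈ -0.29488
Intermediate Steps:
y(A) = -√(-8 + A)/4 (y(A) = -√(A - 8)/4 = -√(-8 + A)/4)
w(Q) = 0
1/(y(192) + w(R(z))) = 1/(-√(-8 + 192)/4 + 0) = 1/(-√46/2 + 0) = 1/(-√46/2) = -√46/23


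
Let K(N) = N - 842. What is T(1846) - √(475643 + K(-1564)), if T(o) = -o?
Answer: -1846 - √473237 ≈ -2533.9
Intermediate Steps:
K(N) = -842 + N
T(1846) - √(475643 + K(-1564)) = -1*1846 - √(475643 + (-842 - 1564)) = -1846 - √(475643 - 2406) = -1846 - √473237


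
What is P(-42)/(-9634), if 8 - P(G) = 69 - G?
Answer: 103/9634 ≈ 0.010691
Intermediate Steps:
P(G) = -61 + G (P(G) = 8 - (69 - G) = 8 + (-69 + G) = -61 + G)
P(-42)/(-9634) = (-61 - 42)/(-9634) = -103*(-1/9634) = 103/9634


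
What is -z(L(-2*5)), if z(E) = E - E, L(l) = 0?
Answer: 0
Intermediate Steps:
z(E) = 0
-z(L(-2*5)) = -1*0 = 0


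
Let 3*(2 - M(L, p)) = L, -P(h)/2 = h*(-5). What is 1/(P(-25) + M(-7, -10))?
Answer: -3/737 ≈ -0.0040706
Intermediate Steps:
P(h) = 10*h (P(h) = -2*h*(-5) = -(-10)*h = 10*h)
M(L, p) = 2 - L/3
1/(P(-25) + M(-7, -10)) = 1/(10*(-25) + (2 - 1/3*(-7))) = 1/(-250 + (2 + 7/3)) = 1/(-250 + 13/3) = 1/(-737/3) = -3/737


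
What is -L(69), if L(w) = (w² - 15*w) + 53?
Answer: -3779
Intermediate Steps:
L(w) = 53 + w² - 15*w
-L(69) = -(53 + 69² - 15*69) = -(53 + 4761 - 1035) = -1*3779 = -3779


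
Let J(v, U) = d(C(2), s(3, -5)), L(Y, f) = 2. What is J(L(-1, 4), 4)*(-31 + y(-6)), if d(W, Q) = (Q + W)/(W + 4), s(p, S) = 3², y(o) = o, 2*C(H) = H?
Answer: -74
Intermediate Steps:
C(H) = H/2
s(p, S) = 9
d(W, Q) = (Q + W)/(4 + W)
J(v, U) = 2 (J(v, U) = (9 + (½)*2)/(4 + (½)*2) = (9 + 1)/(4 + 1) = 10/5 = (⅕)*10 = 2)
J(L(-1, 4), 4)*(-31 + y(-6)) = 2*(-31 - 6) = 2*(-37) = -74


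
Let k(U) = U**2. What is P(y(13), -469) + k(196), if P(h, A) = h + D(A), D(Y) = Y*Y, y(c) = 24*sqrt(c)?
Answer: 258377 + 24*sqrt(13) ≈ 2.5846e+5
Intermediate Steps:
D(Y) = Y**2
P(h, A) = h + A**2
P(y(13), -469) + k(196) = (24*sqrt(13) + (-469)**2) + 196**2 = (24*sqrt(13) + 219961) + 38416 = (219961 + 24*sqrt(13)) + 38416 = 258377 + 24*sqrt(13)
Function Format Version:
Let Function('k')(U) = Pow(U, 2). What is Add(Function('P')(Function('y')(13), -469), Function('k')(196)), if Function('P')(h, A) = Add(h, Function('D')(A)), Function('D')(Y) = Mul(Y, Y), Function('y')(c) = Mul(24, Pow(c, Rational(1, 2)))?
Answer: Add(258377, Mul(24, Pow(13, Rational(1, 2)))) ≈ 2.5846e+5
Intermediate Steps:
Function('D')(Y) = Pow(Y, 2)
Function('P')(h, A) = Add(h, Pow(A, 2))
Add(Function('P')(Function('y')(13), -469), Function('k')(196)) = Add(Add(Mul(24, Pow(13, Rational(1, 2))), Pow(-469, 2)), Pow(196, 2)) = Add(Add(Mul(24, Pow(13, Rational(1, 2))), 219961), 38416) = Add(Add(219961, Mul(24, Pow(13, Rational(1, 2)))), 38416) = Add(258377, Mul(24, Pow(13, Rational(1, 2))))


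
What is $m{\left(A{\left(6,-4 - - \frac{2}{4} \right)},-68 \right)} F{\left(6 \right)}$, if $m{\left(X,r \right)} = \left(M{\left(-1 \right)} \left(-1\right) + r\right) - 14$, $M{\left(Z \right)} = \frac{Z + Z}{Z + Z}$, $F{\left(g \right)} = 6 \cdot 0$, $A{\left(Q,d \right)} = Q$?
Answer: $0$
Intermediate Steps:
$F{\left(g \right)} = 0$
$M{\left(Z \right)} = 1$ ($M{\left(Z \right)} = \frac{2 Z}{2 Z} = 2 Z \frac{1}{2 Z} = 1$)
$m{\left(X,r \right)} = -15 + r$ ($m{\left(X,r \right)} = \left(1 \left(-1\right) + r\right) - 14 = \left(-1 + r\right) - 14 = -15 + r$)
$m{\left(A{\left(6,-4 - - \frac{2}{4} \right)},-68 \right)} F{\left(6 \right)} = \left(-15 - 68\right) 0 = \left(-83\right) 0 = 0$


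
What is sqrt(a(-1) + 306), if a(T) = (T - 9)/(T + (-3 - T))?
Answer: 4*sqrt(174)/3 ≈ 17.588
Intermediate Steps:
a(T) = 3 - T/3 (a(T) = (-9 + T)/(-3) = (-9 + T)*(-1/3) = 3 - T/3)
sqrt(a(-1) + 306) = sqrt((3 - 1/3*(-1)) + 306) = sqrt((3 + 1/3) + 306) = sqrt(10/3 + 306) = sqrt(928/3) = 4*sqrt(174)/3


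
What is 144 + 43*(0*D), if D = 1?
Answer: 144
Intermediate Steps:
144 + 43*(0*D) = 144 + 43*(0*1) = 144 + 43*0 = 144 + 0 = 144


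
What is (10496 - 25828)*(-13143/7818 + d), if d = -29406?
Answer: 587494772722/1303 ≈ 4.5088e+8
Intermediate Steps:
(10496 - 25828)*(-13143/7818 + d) = (10496 - 25828)*(-13143/7818 - 29406) = -15332*(-13143*1/7818 - 29406) = -15332*(-4381/2606 - 29406) = -15332*(-76636417/2606) = 587494772722/1303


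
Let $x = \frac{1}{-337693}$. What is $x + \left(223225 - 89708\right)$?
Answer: $\frac{45087756280}{337693} \approx 1.3352 \cdot 10^{5}$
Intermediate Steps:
$x = - \frac{1}{337693} \approx -2.9613 \cdot 10^{-6}$
$x + \left(223225 - 89708\right) = - \frac{1}{337693} + \left(223225 - 89708\right) = - \frac{1}{337693} + 133517 = \frac{45087756280}{337693}$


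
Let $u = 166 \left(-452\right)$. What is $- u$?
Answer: $75032$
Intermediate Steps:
$u = -75032$
$- u = \left(-1\right) \left(-75032\right) = 75032$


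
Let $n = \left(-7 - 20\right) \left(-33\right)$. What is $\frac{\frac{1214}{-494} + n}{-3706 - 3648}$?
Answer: $- \frac{109735}{908219} \approx -0.12082$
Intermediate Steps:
$n = 891$ ($n = \left(-27\right) \left(-33\right) = 891$)
$\frac{\frac{1214}{-494} + n}{-3706 - 3648} = \frac{\frac{1214}{-494} + 891}{-3706 - 3648} = \frac{1214 \left(- \frac{1}{494}\right) + 891}{-7354} = \left(- \frac{607}{247} + 891\right) \left(- \frac{1}{7354}\right) = \frac{219470}{247} \left(- \frac{1}{7354}\right) = - \frac{109735}{908219}$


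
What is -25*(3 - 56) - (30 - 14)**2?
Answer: 1069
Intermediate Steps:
-25*(3 - 56) - (30 - 14)**2 = -25*(-53) - 1*16**2 = 1325 - 1*256 = 1325 - 256 = 1069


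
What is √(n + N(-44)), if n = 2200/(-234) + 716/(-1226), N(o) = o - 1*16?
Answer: I*√39999965174/23907 ≈ 8.3658*I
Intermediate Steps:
N(o) = -16 + o (N(o) = o - 16 = -16 + o)
n = -716186/71721 (n = 2200*(-1/234) + 716*(-1/1226) = -1100/117 - 358/613 = -716186/71721 ≈ -9.9857)
√(n + N(-44)) = √(-716186/71721 + (-16 - 44)) = √(-716186/71721 - 60) = √(-5019446/71721) = I*√39999965174/23907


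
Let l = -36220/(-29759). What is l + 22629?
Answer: 673452631/29759 ≈ 22630.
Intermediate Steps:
l = 36220/29759 (l = -36220*(-1/29759) = 36220/29759 ≈ 1.2171)
l + 22629 = 36220/29759 + 22629 = 673452631/29759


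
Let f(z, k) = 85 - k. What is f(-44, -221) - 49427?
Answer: -49121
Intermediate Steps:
f(-44, -221) - 49427 = (85 - 1*(-221)) - 49427 = (85 + 221) - 49427 = 306 - 49427 = -49121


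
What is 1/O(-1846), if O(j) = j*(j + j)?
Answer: 1/6815432 ≈ 1.4673e-7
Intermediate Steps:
O(j) = 2*j**2 (O(j) = j*(2*j) = 2*j**2)
1/O(-1846) = 1/(2*(-1846)**2) = 1/(2*3407716) = 1/6815432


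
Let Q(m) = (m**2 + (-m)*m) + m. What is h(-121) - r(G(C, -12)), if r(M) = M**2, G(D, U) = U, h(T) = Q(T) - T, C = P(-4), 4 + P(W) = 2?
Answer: -144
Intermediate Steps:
Q(m) = m (Q(m) = (m**2 - m**2) + m = 0 + m = m)
P(W) = -2 (P(W) = -4 + 2 = -2)
C = -2
h(T) = 0 (h(T) = T - T = 0)
h(-121) - r(G(C, -12)) = 0 - 1*(-12)**2 = 0 - 1*144 = 0 - 144 = -144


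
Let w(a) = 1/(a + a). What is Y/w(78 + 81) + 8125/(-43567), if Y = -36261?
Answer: -502370997991/43567 ≈ -1.1531e+7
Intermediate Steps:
w(a) = 1/(2*a)
Y/w(78 + 81) + 8125/(-43567) = -36261/(1/(2*(78 + 81))) + 8125/(-43567) = -36261/((½)/159) + 8125*(-1/43567) = -36261/((½)*(1/159)) - 8125/43567 = -36261/1/318 - 8125/43567 = -36261*318 - 8125/43567 = -11530998 - 8125/43567 = -502370997991/43567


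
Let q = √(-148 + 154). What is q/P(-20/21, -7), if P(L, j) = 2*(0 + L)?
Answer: -21*√6/40 ≈ -1.2860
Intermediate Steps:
P(L, j) = 2*L
q = √6 ≈ 2.4495
q/P(-20/21, -7) = √6/((2*(-20/21))) = √6/(-40/21) = √6*(-21/40) = -21*√6/40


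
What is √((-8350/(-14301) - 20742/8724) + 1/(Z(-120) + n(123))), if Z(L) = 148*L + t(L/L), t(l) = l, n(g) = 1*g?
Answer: I*√1675188877146373048831/30559740162 ≈ 1.3393*I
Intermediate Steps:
n(g) = g
Z(L) = 1 + 148*L (Z(L) = 148*L + L/L = 148*L + 1 = 1 + 148*L)
√((-8350/(-14301) - 20742/8724) + 1/(Z(-120) + n(123))) = √((-8350/(-14301) - 20742/8724) + 1/((1 + 148*(-120)) + 123)) = √((-8350*(-1/14301) - 20742*1/8724) + 1/((1 - 17760) + 123)) = √((8350/14301 - 3457/1454) + 1/(-17759 + 123)) = √(-37297657/20793654 + 1/(-17636)) = √(-37297657/20793654 - 1/17636) = √(-328901136253/183358440972) = I*√1675188877146373048831/30559740162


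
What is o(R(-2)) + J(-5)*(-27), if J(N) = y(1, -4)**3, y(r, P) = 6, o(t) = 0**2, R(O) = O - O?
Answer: -5832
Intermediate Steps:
R(O) = 0
o(t) = 0
J(N) = 216 (J(N) = 6**3 = 216)
o(R(-2)) + J(-5)*(-27) = 0 + 216*(-27) = 0 - 5832 = -5832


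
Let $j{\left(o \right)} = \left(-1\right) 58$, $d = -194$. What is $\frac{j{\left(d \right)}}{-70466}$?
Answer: $\frac{29}{35233} \approx 0.00082309$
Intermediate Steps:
$j{\left(o \right)} = -58$
$\frac{j{\left(d \right)}}{-70466} = - \frac{58}{-70466} = \left(-58\right) \left(- \frac{1}{70466}\right) = \frac{29}{35233}$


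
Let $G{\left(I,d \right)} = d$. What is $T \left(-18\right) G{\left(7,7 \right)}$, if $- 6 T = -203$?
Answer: $-4263$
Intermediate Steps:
$T = \frac{203}{6}$ ($T = \left(- \frac{1}{6}\right) \left(-203\right) = \frac{203}{6} \approx 33.833$)
$T \left(-18\right) G{\left(7,7 \right)} = \frac{203}{6} \left(-18\right) 7 = \left(-609\right) 7 = -4263$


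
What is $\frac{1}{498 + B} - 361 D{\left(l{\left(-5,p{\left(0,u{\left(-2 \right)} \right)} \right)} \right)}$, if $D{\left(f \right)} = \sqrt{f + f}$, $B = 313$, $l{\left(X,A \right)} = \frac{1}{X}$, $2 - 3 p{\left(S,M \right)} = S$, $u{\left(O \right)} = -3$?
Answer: $\frac{1}{811} - \frac{361 i \sqrt{10}}{5} \approx 0.001233 - 228.32 i$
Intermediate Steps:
$p{\left(S,M \right)} = \frac{2}{3} - \frac{S}{3}$
$D{\left(f \right)} = \sqrt{2} \sqrt{f}$ ($D{\left(f \right)} = \sqrt{2 f} = \sqrt{2} \sqrt{f}$)
$\frac{1}{498 + B} - 361 D{\left(l{\left(-5,p{\left(0,u{\left(-2 \right)} \right)} \right)} \right)} = \frac{1}{498 + 313} - 361 \sqrt{2} \sqrt{\frac{1}{-5}} = \frac{1}{811} - 361 \sqrt{2} \sqrt{- \frac{1}{5}} = \frac{1}{811} - 361 \sqrt{2} \frac{i \sqrt{5}}{5} = \frac{1}{811} - 361 \frac{i \sqrt{10}}{5} = \frac{1}{811} - \frac{361 i \sqrt{10}}{5}$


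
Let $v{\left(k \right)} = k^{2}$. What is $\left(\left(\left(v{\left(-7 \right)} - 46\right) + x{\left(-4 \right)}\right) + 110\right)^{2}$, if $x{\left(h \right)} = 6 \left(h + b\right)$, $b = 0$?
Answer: $7921$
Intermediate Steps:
$x{\left(h \right)} = 6 h$ ($x{\left(h \right)} = 6 \left(h + 0\right) = 6 h$)
$\left(\left(\left(v{\left(-7 \right)} - 46\right) + x{\left(-4 \right)}\right) + 110\right)^{2} = \left(\left(\left(\left(-7\right)^{2} - 46\right) + 6 \left(-4\right)\right) + 110\right)^{2} = \left(\left(\left(49 - 46\right) - 24\right) + 110\right)^{2} = \left(\left(3 - 24\right) + 110\right)^{2} = \left(-21 + 110\right)^{2} = 89^{2} = 7921$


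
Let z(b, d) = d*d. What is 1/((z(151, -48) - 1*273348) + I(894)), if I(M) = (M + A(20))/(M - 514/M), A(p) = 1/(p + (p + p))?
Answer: -7987220/2164880065171 ≈ -3.6895e-6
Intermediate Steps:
z(b, d) = d²
A(p) = 1/(3*p) (A(p) = 1/(p + 2*p) = 1/(3*p))
I(M) = (1/60 + M)/(M - 514/M) (I(M) = (M + (⅓)/20)/(M - 514/M) = (M + (⅓)*(1/20))/(M - 514/M) = (M + 1/60)/(M - 514/M) = (1/60 + M)/(M - 514/M))
1/((z(151, -48) - 1*273348) + I(894)) = 1/(((-48)² - 1*273348) + (1/60)*894*(1 + 60*894)/(-514 + 894²)) = 1/((2304 - 273348) + (1/60)*894*(1 + 53640)/(-514 + 799236)) = 1/(-271044 + (1/60)*894*53641/798722) = 1/(-271044 + (1/60)*894*(1/798722)*53641) = 1/(-271044 + 7992509/7987220) = 1/(-2164880065171/7987220) = -7987220/2164880065171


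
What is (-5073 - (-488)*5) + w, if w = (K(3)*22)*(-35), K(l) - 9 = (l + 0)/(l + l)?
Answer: -9948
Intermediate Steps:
K(l) = 19/2 (K(l) = 9 + (l + 0)/(l + l) = 9 + l/((2*l)) = 9 + l*(1/(2*l)) = 9 + ½ = 19/2)
w = -7315 (w = ((19/2)*22)*(-35) = 209*(-35) = -7315)
(-5073 - (-488)*5) + w = (-5073 - (-488)*5) - 7315 = (-5073 - 1*(-2440)) - 7315 = (-5073 + 2440) - 7315 = -2633 - 7315 = -9948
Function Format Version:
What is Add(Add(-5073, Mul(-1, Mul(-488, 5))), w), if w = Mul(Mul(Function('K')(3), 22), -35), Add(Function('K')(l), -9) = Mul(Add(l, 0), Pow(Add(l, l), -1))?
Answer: -9948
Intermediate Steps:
Function('K')(l) = Rational(19, 2) (Function('K')(l) = Add(9, Mul(Add(l, 0), Pow(Add(l, l), -1))) = Add(9, Mul(l, Pow(Mul(2, l), -1))) = Add(9, Mul(l, Mul(Rational(1, 2), Pow(l, -1)))) = Add(9, Rational(1, 2)) = Rational(19, 2))
w = -7315 (w = Mul(Mul(Rational(19, 2), 22), -35) = Mul(209, -35) = -7315)
Add(Add(-5073, Mul(-1, Mul(-488, 5))), w) = Add(Add(-5073, Mul(-1, Mul(-488, 5))), -7315) = Add(Add(-5073, Mul(-1, -2440)), -7315) = Add(Add(-5073, 2440), -7315) = Add(-2633, -7315) = -9948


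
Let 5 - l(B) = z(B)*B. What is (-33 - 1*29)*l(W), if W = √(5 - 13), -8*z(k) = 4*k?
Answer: -62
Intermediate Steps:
z(k) = -k/2
W = 2*I*√2 (W = √(-8) = 2*I*√2 ≈ 2.8284*I)
l(B) = 5 + B²/2 (l(B) = 5 - (-B/2)*B = 5 - (-1)*B²/2 = 5 + B²/2)
(-33 - 1*29)*l(W) = (-33 - 1*29)*(5 + (2*I*√2)²/2) = (-33 - 29)*(5 + (½)*(-8)) = -62*(5 - 4) = -62*1 = -62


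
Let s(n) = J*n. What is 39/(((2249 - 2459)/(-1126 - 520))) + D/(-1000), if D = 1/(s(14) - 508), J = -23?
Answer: 1776034007/5810000 ≈ 305.69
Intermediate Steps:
s(n) = -23*n
D = -1/830 (D = 1/(-23*14 - 508) = 1/(-322 - 508) = 1/(-830) = -1/830 ≈ -0.0012048)
39/(((2249 - 2459)/(-1126 - 520))) + D/(-1000) = 39/(((2249 - 2459)/(-1126 - 520))) - 1/830/(-1000) = 39/((-210/(-1646))) - 1/830*(-1/1000) = 39/((-210*(-1/1646))) + 1/830000 = 39/(105/823) + 1/830000 = 39*(823/105) + 1/830000 = 10699/35 + 1/830000 = 1776034007/5810000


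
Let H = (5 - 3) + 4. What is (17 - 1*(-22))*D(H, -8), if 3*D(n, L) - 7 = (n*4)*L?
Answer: -2405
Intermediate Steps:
H = 6 (H = 2 + 4 = 6)
D(n, L) = 7/3 + 4*L*n/3 (D(n, L) = 7/3 + ((n*4)*L)/3 = 7/3 + ((4*n)*L)/3 = 7/3 + (4*L*n)/3 = 7/3 + 4*L*n/3)
(17 - 1*(-22))*D(H, -8) = (17 - 1*(-22))*(7/3 + (4/3)*(-8)*6) = (17 + 22)*(7/3 - 64) = 39*(-185/3) = -2405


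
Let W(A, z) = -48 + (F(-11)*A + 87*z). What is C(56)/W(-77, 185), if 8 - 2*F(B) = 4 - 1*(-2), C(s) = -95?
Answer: -19/3194 ≈ -0.0059487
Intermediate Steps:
F(B) = 1 (F(B) = 4 - (4 - 1*(-2))/2 = 4 - (4 + 2)/2 = 4 - 1/2*6 = 4 - 3 = 1)
W(A, z) = -48 + A + 87*z (W(A, z) = -48 + (1*A + 87*z) = -48 + (A + 87*z) = -48 + A + 87*z)
C(56)/W(-77, 185) = -95/(-48 - 77 + 87*185) = -95/(-48 - 77 + 16095) = -95/15970 = -95*1/15970 = -19/3194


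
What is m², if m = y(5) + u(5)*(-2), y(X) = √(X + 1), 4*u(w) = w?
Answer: 49/4 - 5*√6 ≈ 0.0025513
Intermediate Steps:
u(w) = w/4
y(X) = √(1 + X)
m = -5/2 + √6 (m = √(1 + 5) + ((¼)*5)*(-2) = √6 + (5/4)*(-2) = √6 - 5/2 = -5/2 + √6 ≈ -0.050510)
m² = (-5/2 + √6)²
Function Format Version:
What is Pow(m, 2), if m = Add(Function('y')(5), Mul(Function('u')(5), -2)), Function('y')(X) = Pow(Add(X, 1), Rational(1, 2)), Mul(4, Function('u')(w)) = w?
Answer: Add(Rational(49, 4), Mul(-5, Pow(6, Rational(1, 2)))) ≈ 0.0025513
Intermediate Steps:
Function('u')(w) = Mul(Rational(1, 4), w)
Function('y')(X) = Pow(Add(1, X), Rational(1, 2))
m = Add(Rational(-5, 2), Pow(6, Rational(1, 2))) (m = Add(Pow(Add(1, 5), Rational(1, 2)), Mul(Mul(Rational(1, 4), 5), -2)) = Add(Pow(6, Rational(1, 2)), Mul(Rational(5, 4), -2)) = Add(Pow(6, Rational(1, 2)), Rational(-5, 2)) = Add(Rational(-5, 2), Pow(6, Rational(1, 2))) ≈ -0.050510)
Pow(m, 2) = Pow(Add(Rational(-5, 2), Pow(6, Rational(1, 2))), 2)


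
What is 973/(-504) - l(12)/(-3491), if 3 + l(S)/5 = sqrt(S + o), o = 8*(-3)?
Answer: -486329/251352 + 10*I*sqrt(3)/3491 ≈ -1.9349 + 0.0049615*I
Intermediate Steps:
o = -24
l(S) = -15 + 5*sqrt(-24 + S) (l(S) = -15 + 5*sqrt(S - 24) = -15 + 5*sqrt(-24 + S))
973/(-504) - l(12)/(-3491) = 973/(-504) - (-15 + 5*sqrt(-24 + 12))/(-3491) = 973*(-1/504) - (-15 + 5*sqrt(-12))*(-1/3491) = -139/72 - (-15 + 5*(2*I*sqrt(3)))*(-1/3491) = -139/72 - (-15 + 10*I*sqrt(3))*(-1/3491) = -139/72 + (15 - 10*I*sqrt(3))*(-1/3491) = -139/72 + (-15/3491 + 10*I*sqrt(3)/3491) = -486329/251352 + 10*I*sqrt(3)/3491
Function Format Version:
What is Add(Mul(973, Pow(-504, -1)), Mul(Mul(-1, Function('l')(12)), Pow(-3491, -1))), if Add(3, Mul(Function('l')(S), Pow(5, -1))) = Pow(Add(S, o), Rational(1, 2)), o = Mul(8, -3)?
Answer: Add(Rational(-486329, 251352), Mul(Rational(10, 3491), I, Pow(3, Rational(1, 2)))) ≈ Add(-1.9349, Mul(0.0049615, I))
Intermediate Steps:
o = -24
Function('l')(S) = Add(-15, Mul(5, Pow(Add(-24, S), Rational(1, 2)))) (Function('l')(S) = Add(-15, Mul(5, Pow(Add(S, -24), Rational(1, 2)))) = Add(-15, Mul(5, Pow(Add(-24, S), Rational(1, 2)))))
Add(Mul(973, Pow(-504, -1)), Mul(Mul(-1, Function('l')(12)), Pow(-3491, -1))) = Add(Mul(973, Pow(-504, -1)), Mul(Mul(-1, Add(-15, Mul(5, Pow(Add(-24, 12), Rational(1, 2))))), Pow(-3491, -1))) = Add(Mul(973, Rational(-1, 504)), Mul(Mul(-1, Add(-15, Mul(5, Pow(-12, Rational(1, 2))))), Rational(-1, 3491))) = Add(Rational(-139, 72), Mul(Mul(-1, Add(-15, Mul(5, Mul(2, I, Pow(3, Rational(1, 2)))))), Rational(-1, 3491))) = Add(Rational(-139, 72), Mul(Mul(-1, Add(-15, Mul(10, I, Pow(3, Rational(1, 2))))), Rational(-1, 3491))) = Add(Rational(-139, 72), Mul(Add(15, Mul(-10, I, Pow(3, Rational(1, 2)))), Rational(-1, 3491))) = Add(Rational(-139, 72), Add(Rational(-15, 3491), Mul(Rational(10, 3491), I, Pow(3, Rational(1, 2))))) = Add(Rational(-486329, 251352), Mul(Rational(10, 3491), I, Pow(3, Rational(1, 2))))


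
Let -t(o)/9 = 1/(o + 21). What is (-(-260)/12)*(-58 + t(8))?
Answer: -109915/87 ≈ -1263.4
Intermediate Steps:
t(o) = -9/(21 + o) (t(o) = -9/(o + 21) = -9/(21 + o))
(-(-260)/12)*(-58 + t(8)) = (-(-260)/12)*(-58 - 9/(21 + 8)) = (-(-260)/12)*(-58 - 9/29) = (-1*(-65/3))*(-58 - 9*1/29) = 65*(-58 - 9/29)/3 = (65/3)*(-1691/29) = -109915/87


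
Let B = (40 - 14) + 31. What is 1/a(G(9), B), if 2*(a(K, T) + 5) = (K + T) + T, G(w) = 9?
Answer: 2/113 ≈ 0.017699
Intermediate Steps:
B = 57 (B = 26 + 31 = 57)
a(K, T) = -5 + T + K/2 (a(K, T) = -5 + ((K + T) + T)/2 = -5 + (K + 2*T)/2 = -5 + (T + K/2) = -5 + T + K/2)
1/a(G(9), B) = 1/(-5 + 57 + (½)*9) = 1/(-5 + 57 + 9/2) = 1/(113/2) = 2/113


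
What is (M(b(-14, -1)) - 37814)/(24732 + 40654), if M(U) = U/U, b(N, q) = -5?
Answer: -37813/65386 ≈ -0.57830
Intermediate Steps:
M(U) = 1
(M(b(-14, -1)) - 37814)/(24732 + 40654) = (1 - 37814)/(24732 + 40654) = -37813/65386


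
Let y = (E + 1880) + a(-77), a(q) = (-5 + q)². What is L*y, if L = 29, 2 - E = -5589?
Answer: 411655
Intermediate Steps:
E = 5591 (E = 2 - 1*(-5589) = 2 + 5589 = 5591)
y = 14195 (y = (5591 + 1880) + (-5 - 77)² = 7471 + (-82)² = 7471 + 6724 = 14195)
L*y = 29*14195 = 411655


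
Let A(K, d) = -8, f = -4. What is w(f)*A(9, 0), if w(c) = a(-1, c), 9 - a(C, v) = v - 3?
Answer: -128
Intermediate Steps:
a(C, v) = 12 - v (a(C, v) = 9 - (v - 3) = 9 - (-3 + v) = 9 + (3 - v) = 12 - v)
w(c) = 12 - c
w(f)*A(9, 0) = (12 - 1*(-4))*(-8) = (12 + 4)*(-8) = 16*(-8) = -128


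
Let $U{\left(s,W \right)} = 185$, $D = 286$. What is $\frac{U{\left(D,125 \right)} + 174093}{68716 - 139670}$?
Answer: $- \frac{6703}{2729} \approx -2.4562$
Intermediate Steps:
$\frac{U{\left(D,125 \right)} + 174093}{68716 - 139670} = \frac{185 + 174093}{68716 - 139670} = \frac{174278}{-70954} = 174278 \left(- \frac{1}{70954}\right) = - \frac{6703}{2729}$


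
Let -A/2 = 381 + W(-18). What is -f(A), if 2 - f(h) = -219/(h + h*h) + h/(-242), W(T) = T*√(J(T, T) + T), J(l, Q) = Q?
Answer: 3030572657007/2638807742450 - 1177891884162*I/1319403871225 ≈ 1.1485 - 0.89275*I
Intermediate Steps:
W(T) = √2*T^(3/2) (W(T) = T*√(T + T) = T*√(2*T) = T*(√2*√T) = √2*T^(3/2))
A = -762 + 216*I (A = -2*(381 + √2*(-18)^(3/2)) = -2*(381 + √2*(-54*I*√2)) = -2*(381 - 108*I) = -762 + 216*I ≈ -762.0 + 216.0*I)
f(h) = 2 + 219/(h + h²) + h/242 (f(h) = 2 - (-219/(h + h*h) + h/(-242)) = 2 - (-219/(h + h²) + h*(-1/242)) = 2 - (-219/(h + h²) - h/242) = 2 + (219/(h + h²) + h/242) = 2 + 219/(h + h²) + h/242)
-f(A) = -(52998 + (-762 + 216*I)³ + 484*(-762 + 216*I) + 485*(-762 + 216*I)²)/(242*(-762 + 216*I)*(1 + (-762 + 216*I))) = -(-762 - 216*I)/627300*(52998 + (-762 + 216*I)³ + (-368808 + 104544*I) + 485*(-762 + 216*I)²)/(242*(-761 + 216*I)) = -(-762 - 216*I)/627300*(-761 - 216*I)/625777*(-315810 + (-762 + 216*I)³ + 485*(-762 + 216*I)² + 104544*I)/242 = -(-762 - 216*I)*(-761 - 216*I)*(-315810 + (-762 + 216*I)³ + 485*(-762 + 216*I)² + 104544*I)/94997078728200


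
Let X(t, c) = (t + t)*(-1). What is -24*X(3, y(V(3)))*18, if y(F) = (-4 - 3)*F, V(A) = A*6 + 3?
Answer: 2592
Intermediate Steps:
V(A) = 3 + 6*A (V(A) = 6*A + 3 = 3 + 6*A)
y(F) = -7*F
X(t, c) = -2*t (X(t, c) = (2*t)*(-1) = -2*t)
-24*X(3, y(V(3)))*18 = -(-48)*3*18 = -24*(-6)*18 = 144*18 = 2592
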